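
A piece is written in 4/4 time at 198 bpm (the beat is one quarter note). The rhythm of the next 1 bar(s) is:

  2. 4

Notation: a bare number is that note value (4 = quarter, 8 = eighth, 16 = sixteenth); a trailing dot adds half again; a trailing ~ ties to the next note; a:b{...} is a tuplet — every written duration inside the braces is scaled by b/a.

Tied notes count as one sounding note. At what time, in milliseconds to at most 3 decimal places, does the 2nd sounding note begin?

note 2 onset = 3b = 909.091ms

1. 0.0ms @ 0 + 909.091ms (3)
2. 909.091ms @ 3 + 303.03ms (1)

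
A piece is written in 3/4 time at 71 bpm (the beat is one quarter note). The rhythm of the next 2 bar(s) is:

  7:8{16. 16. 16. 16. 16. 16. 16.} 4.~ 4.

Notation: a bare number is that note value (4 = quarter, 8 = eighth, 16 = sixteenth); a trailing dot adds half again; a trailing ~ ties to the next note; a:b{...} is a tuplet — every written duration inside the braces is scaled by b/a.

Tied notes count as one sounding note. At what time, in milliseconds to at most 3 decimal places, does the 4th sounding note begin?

1. 0.0ms @ 0 + 362.173ms (3/7)
2. 362.173ms @ 3/7 + 362.173ms (3/7)
3. 724.346ms @ 6/7 + 362.173ms (3/7)
4. 1086.519ms @ 9/7 + 362.173ms (3/7)
5. 1448.692ms @ 12/7 + 362.173ms (3/7)
6. 1810.865ms @ 15/7 + 362.173ms (3/7)
7. 2173.038ms @ 18/7 + 362.173ms (3/7)
8. 2535.211ms @ 3 + 2535.211ms (3)

note 4 onset = 9/7b = 1086.519ms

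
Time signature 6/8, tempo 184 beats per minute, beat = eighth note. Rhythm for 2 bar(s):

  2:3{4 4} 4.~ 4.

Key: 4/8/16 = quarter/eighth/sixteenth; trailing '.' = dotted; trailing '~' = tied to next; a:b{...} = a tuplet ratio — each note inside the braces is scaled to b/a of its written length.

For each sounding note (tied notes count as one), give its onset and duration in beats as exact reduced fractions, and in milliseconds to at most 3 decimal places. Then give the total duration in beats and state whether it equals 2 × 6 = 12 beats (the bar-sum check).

1) 0.0ms=0b +978.261ms=3b
2) 978.261ms=3b +978.261ms=3b
3) 1956.522ms=6b +1956.522ms=6b
Σ=12b of 12 (184bpm 6/8) — PASS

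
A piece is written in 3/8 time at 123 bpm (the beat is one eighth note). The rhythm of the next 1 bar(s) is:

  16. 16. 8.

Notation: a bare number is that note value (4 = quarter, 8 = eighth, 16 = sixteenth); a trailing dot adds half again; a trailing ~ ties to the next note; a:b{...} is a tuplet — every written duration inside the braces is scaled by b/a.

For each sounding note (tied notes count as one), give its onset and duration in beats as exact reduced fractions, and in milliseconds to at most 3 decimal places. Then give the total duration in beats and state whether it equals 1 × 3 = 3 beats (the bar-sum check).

1) 0.0ms=0b +365.854ms=3/4b
2) 365.854ms=3/4b +365.854ms=3/4b
3) 731.707ms=3/2b +731.707ms=3/2b
Σ=3b of 3 (123bpm 3/8) — PASS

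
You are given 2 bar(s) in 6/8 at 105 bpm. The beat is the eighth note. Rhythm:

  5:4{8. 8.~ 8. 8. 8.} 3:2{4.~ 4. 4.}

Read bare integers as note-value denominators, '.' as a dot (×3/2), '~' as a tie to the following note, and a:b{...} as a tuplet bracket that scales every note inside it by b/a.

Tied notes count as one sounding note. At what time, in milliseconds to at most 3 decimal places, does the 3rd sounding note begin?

1. 0.0ms @ 0 + 685.714ms (6/5)
2. 685.714ms @ 6/5 + 1371.429ms (12/5)
3. 2057.143ms @ 18/5 + 685.714ms (6/5)
4. 2742.857ms @ 24/5 + 685.714ms (6/5)
5. 3428.571ms @ 6 + 2285.714ms (4)
6. 5714.286ms @ 10 + 1142.857ms (2)

note 3 onset = 18/5b = 2057.143ms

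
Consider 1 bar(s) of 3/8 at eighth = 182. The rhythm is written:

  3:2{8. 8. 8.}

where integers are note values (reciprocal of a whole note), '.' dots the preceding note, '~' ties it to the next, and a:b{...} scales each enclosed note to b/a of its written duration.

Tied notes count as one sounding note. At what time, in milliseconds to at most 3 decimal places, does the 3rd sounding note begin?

1. 0.0ms @ 0 + 329.67ms (1)
2. 329.67ms @ 1 + 329.67ms (1)
3. 659.341ms @ 2 + 329.67ms (1)

note 3 onset = 2b = 659.341ms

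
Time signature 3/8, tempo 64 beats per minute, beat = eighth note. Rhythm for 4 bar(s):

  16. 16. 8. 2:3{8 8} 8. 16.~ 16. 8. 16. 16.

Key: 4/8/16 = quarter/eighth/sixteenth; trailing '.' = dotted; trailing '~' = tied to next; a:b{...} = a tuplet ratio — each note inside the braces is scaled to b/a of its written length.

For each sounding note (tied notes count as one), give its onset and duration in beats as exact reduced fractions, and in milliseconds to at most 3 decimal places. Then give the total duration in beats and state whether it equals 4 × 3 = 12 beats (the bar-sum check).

1) 0.0ms=0b +703.125ms=3/4b
2) 703.125ms=3/4b +703.125ms=3/4b
3) 1406.25ms=3/2b +1406.25ms=3/2b
4) 2812.5ms=3b +1406.25ms=3/2b
5) 4218.75ms=9/2b +1406.25ms=3/2b
6) 5625.0ms=6b +1406.25ms=3/2b
7) 7031.25ms=15/2b +1406.25ms=3/2b
8) 8437.5ms=9b +1406.25ms=3/2b
9) 9843.75ms=21/2b +703.125ms=3/4b
10) 10546.875ms=45/4b +703.125ms=3/4b
Σ=12b of 12 (64bpm 3/8) — PASS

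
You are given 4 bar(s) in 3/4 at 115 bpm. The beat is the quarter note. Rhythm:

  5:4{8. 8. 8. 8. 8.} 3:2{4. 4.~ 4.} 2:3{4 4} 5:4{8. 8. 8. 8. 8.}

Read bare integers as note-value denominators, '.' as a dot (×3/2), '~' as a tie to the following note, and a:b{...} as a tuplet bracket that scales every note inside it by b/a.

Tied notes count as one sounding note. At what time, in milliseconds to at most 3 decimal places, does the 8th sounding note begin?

1. 0.0ms @ 0 + 313.043ms (3/5)
2. 313.043ms @ 3/5 + 313.043ms (3/5)
3. 626.087ms @ 6/5 + 313.043ms (3/5)
4. 939.13ms @ 9/5 + 313.043ms (3/5)
5. 1252.174ms @ 12/5 + 313.043ms (3/5)
6. 1565.217ms @ 3 + 521.739ms (1)
7. 2086.957ms @ 4 + 1043.478ms (2)
8. 3130.435ms @ 6 + 782.609ms (3/2)
9. 3913.043ms @ 15/2 + 782.609ms (3/2)
10. 4695.652ms @ 9 + 313.043ms (3/5)
11. 5008.696ms @ 48/5 + 313.043ms (3/5)
12. 5321.739ms @ 51/5 + 313.043ms (3/5)
13. 5634.783ms @ 54/5 + 313.043ms (3/5)
14. 5947.826ms @ 57/5 + 313.043ms (3/5)

note 8 onset = 6b = 3130.435ms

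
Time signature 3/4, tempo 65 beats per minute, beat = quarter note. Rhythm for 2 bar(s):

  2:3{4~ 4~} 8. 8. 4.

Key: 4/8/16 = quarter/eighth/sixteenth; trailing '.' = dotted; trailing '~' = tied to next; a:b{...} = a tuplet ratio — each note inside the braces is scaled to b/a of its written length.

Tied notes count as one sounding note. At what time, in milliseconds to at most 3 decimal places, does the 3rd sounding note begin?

1. 0.0ms @ 0 + 3461.538ms (15/4)
2. 3461.538ms @ 15/4 + 692.308ms (3/4)
3. 4153.846ms @ 9/2 + 1384.615ms (3/2)

note 3 onset = 9/2b = 4153.846ms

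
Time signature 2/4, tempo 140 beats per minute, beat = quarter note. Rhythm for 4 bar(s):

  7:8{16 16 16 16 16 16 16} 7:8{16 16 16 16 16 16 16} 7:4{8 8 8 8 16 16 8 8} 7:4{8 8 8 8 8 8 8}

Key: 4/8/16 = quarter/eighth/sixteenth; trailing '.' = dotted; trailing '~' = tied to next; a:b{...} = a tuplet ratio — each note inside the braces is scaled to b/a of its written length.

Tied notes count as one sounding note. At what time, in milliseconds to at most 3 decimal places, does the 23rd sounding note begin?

1. 0.0ms @ 0 + 122.449ms (2/7)
2. 122.449ms @ 2/7 + 122.449ms (2/7)
3. 244.898ms @ 4/7 + 122.449ms (2/7)
4. 367.347ms @ 6/7 + 122.449ms (2/7)
5. 489.796ms @ 8/7 + 122.449ms (2/7)
6. 612.245ms @ 10/7 + 122.449ms (2/7)
7. 734.694ms @ 12/7 + 122.449ms (2/7)
8. 857.143ms @ 2 + 122.449ms (2/7)
9. 979.592ms @ 16/7 + 122.449ms (2/7)
10. 1102.041ms @ 18/7 + 122.449ms (2/7)
11. 1224.49ms @ 20/7 + 122.449ms (2/7)
12. 1346.939ms @ 22/7 + 122.449ms (2/7)
13. 1469.388ms @ 24/7 + 122.449ms (2/7)
14. 1591.837ms @ 26/7 + 122.449ms (2/7)
15. 1714.286ms @ 4 + 122.449ms (2/7)
16. 1836.735ms @ 30/7 + 122.449ms (2/7)
17. 1959.184ms @ 32/7 + 122.449ms (2/7)
18. 2081.633ms @ 34/7 + 122.449ms (2/7)
19. 2204.082ms @ 36/7 + 61.224ms (1/7)
20. 2265.306ms @ 37/7 + 61.224ms (1/7)
21. 2326.531ms @ 38/7 + 122.449ms (2/7)
22. 2448.98ms @ 40/7 + 122.449ms (2/7)
23. 2571.429ms @ 6 + 122.449ms (2/7)
24. 2693.878ms @ 44/7 + 122.449ms (2/7)
25. 2816.327ms @ 46/7 + 122.449ms (2/7)
26. 2938.776ms @ 48/7 + 122.449ms (2/7)
27. 3061.224ms @ 50/7 + 122.449ms (2/7)
28. 3183.673ms @ 52/7 + 122.449ms (2/7)
29. 3306.122ms @ 54/7 + 122.449ms (2/7)

note 23 onset = 6b = 2571.429ms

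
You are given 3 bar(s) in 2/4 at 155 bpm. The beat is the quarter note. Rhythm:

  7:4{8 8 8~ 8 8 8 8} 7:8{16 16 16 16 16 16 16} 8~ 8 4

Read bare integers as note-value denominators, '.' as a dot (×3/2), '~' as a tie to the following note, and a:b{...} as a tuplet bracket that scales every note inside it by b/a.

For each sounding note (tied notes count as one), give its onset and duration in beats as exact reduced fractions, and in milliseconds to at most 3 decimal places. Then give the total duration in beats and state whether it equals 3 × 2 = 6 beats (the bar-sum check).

1) 0.0ms=0b +110.599ms=2/7b
2) 110.599ms=2/7b +110.599ms=2/7b
3) 221.198ms=4/7b +221.198ms=4/7b
4) 442.396ms=8/7b +110.599ms=2/7b
5) 552.995ms=10/7b +110.599ms=2/7b
6) 663.594ms=12/7b +110.599ms=2/7b
7) 774.194ms=2b +110.599ms=2/7b
8) 884.793ms=16/7b +110.599ms=2/7b
9) 995.392ms=18/7b +110.599ms=2/7b
10) 1105.991ms=20/7b +110.599ms=2/7b
11) 1216.59ms=22/7b +110.599ms=2/7b
12) 1327.189ms=24/7b +110.599ms=2/7b
13) 1437.788ms=26/7b +110.599ms=2/7b
14) 1548.387ms=4b +387.097ms=1b
15) 1935.484ms=5b +387.097ms=1b
Σ=6b of 6 (155bpm 2/4) — PASS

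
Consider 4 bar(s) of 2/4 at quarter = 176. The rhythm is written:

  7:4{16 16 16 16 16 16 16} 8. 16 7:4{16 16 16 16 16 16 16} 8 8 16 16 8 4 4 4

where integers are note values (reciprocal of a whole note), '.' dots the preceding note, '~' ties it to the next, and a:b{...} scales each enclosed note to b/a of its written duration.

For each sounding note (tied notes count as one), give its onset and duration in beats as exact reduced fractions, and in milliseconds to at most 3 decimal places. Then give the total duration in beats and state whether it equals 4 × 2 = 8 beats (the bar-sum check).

1) 0.0ms=0b +48.701ms=1/7b
2) 48.701ms=1/7b +48.701ms=1/7b
3) 97.403ms=2/7b +48.701ms=1/7b
4) 146.104ms=3/7b +48.701ms=1/7b
5) 194.805ms=4/7b +48.701ms=1/7b
6) 243.506ms=5/7b +48.701ms=1/7b
7) 292.208ms=6/7b +48.701ms=1/7b
8) 340.909ms=1b +255.682ms=3/4b
9) 596.591ms=7/4b +85.227ms=1/4b
10) 681.818ms=2b +48.701ms=1/7b
11) 730.519ms=15/7b +48.701ms=1/7b
12) 779.221ms=16/7b +48.701ms=1/7b
13) 827.922ms=17/7b +48.701ms=1/7b
14) 876.623ms=18/7b +48.701ms=1/7b
15) 925.325ms=19/7b +48.701ms=1/7b
16) 974.026ms=20/7b +48.701ms=1/7b
17) 1022.727ms=3b +170.455ms=1/2b
18) 1193.182ms=7/2b +170.455ms=1/2b
19) 1363.636ms=4b +85.227ms=1/4b
20) 1448.864ms=17/4b +85.227ms=1/4b
21) 1534.091ms=9/2b +170.455ms=1/2b
22) 1704.545ms=5b +340.909ms=1b
23) 2045.455ms=6b +340.909ms=1b
24) 2386.364ms=7b +340.909ms=1b
Σ=8b of 8 (176bpm 2/4) — PASS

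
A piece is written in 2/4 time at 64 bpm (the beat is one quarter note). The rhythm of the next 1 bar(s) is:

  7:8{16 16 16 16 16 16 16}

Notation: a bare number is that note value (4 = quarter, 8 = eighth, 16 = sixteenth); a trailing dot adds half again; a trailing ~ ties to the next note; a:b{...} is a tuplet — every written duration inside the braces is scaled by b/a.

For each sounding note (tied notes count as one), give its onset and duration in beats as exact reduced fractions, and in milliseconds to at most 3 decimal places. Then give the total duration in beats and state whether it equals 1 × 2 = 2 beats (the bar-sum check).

1) 0.0ms=0b +267.857ms=2/7b
2) 267.857ms=2/7b +267.857ms=2/7b
3) 535.714ms=4/7b +267.857ms=2/7b
4) 803.571ms=6/7b +267.857ms=2/7b
5) 1071.429ms=8/7b +267.857ms=2/7b
6) 1339.286ms=10/7b +267.857ms=2/7b
7) 1607.143ms=12/7b +267.857ms=2/7b
Σ=2b of 2 (64bpm 2/4) — PASS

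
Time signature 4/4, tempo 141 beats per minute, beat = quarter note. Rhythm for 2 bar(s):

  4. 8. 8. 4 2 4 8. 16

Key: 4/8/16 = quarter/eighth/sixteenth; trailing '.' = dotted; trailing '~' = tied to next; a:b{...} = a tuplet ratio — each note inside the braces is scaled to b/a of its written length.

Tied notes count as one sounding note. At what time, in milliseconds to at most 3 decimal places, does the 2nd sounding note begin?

note 2 onset = 3/2b = 638.298ms

1. 0.0ms @ 0 + 638.298ms (3/2)
2. 638.298ms @ 3/2 + 319.149ms (3/4)
3. 957.447ms @ 9/4 + 319.149ms (3/4)
4. 1276.596ms @ 3 + 425.532ms (1)
5. 1702.128ms @ 4 + 851.064ms (2)
6. 2553.191ms @ 6 + 425.532ms (1)
7. 2978.723ms @ 7 + 319.149ms (3/4)
8. 3297.872ms @ 31/4 + 106.383ms (1/4)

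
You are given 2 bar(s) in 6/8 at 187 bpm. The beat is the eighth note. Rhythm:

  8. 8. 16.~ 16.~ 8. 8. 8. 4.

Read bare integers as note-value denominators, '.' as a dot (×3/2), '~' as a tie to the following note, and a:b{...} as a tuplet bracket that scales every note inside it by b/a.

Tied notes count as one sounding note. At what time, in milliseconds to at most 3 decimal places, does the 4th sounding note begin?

note 4 onset = 6b = 1925.134ms

1. 0.0ms @ 0 + 481.283ms (3/2)
2. 481.283ms @ 3/2 + 481.283ms (3/2)
3. 962.567ms @ 3 + 962.567ms (3)
4. 1925.134ms @ 6 + 481.283ms (3/2)
5. 2406.417ms @ 15/2 + 481.283ms (3/2)
6. 2887.701ms @ 9 + 962.567ms (3)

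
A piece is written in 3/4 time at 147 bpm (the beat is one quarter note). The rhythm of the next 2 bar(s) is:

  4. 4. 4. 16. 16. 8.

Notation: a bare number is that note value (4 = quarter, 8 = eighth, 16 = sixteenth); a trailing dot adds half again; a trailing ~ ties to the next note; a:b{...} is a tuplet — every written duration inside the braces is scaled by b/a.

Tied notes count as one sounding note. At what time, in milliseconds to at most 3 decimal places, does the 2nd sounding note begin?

1. 0.0ms @ 0 + 612.245ms (3/2)
2. 612.245ms @ 3/2 + 612.245ms (3/2)
3. 1224.49ms @ 3 + 612.245ms (3/2)
4. 1836.735ms @ 9/2 + 153.061ms (3/8)
5. 1989.796ms @ 39/8 + 153.061ms (3/8)
6. 2142.857ms @ 21/4 + 306.122ms (3/4)

note 2 onset = 3/2b = 612.245ms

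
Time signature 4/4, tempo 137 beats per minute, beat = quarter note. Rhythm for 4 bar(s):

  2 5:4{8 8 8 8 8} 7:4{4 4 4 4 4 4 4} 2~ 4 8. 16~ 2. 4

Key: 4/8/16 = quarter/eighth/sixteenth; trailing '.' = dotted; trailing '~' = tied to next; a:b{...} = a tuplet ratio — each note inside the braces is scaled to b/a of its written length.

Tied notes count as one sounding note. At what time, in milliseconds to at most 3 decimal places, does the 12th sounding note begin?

note 12 onset = 48/7b = 3003.128ms

1. 0.0ms @ 0 + 875.912ms (2)
2. 875.912ms @ 2 + 175.182ms (2/5)
3. 1051.095ms @ 12/5 + 175.182ms (2/5)
4. 1226.277ms @ 14/5 + 175.182ms (2/5)
5. 1401.46ms @ 16/5 + 175.182ms (2/5)
6. 1576.642ms @ 18/5 + 175.182ms (2/5)
7. 1751.825ms @ 4 + 250.261ms (4/7)
8. 2002.086ms @ 32/7 + 250.261ms (4/7)
9. 2252.346ms @ 36/7 + 250.261ms (4/7)
10. 2502.607ms @ 40/7 + 250.261ms (4/7)
11. 2752.868ms @ 44/7 + 250.261ms (4/7)
12. 3003.128ms @ 48/7 + 250.261ms (4/7)
13. 3253.389ms @ 52/7 + 250.261ms (4/7)
14. 3503.65ms @ 8 + 1313.869ms (3)
15. 4817.518ms @ 11 + 328.467ms (3/4)
16. 5145.985ms @ 47/4 + 1423.358ms (13/4)
17. 6569.343ms @ 15 + 437.956ms (1)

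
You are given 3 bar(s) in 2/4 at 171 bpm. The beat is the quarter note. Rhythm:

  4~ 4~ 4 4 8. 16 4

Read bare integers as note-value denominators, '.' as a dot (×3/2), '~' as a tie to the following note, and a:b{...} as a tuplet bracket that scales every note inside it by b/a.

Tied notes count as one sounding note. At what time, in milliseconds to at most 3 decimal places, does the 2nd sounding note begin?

note 2 onset = 3b = 1052.632ms

1. 0.0ms @ 0 + 1052.632ms (3)
2. 1052.632ms @ 3 + 350.877ms (1)
3. 1403.509ms @ 4 + 263.158ms (3/4)
4. 1666.667ms @ 19/4 + 87.719ms (1/4)
5. 1754.386ms @ 5 + 350.877ms (1)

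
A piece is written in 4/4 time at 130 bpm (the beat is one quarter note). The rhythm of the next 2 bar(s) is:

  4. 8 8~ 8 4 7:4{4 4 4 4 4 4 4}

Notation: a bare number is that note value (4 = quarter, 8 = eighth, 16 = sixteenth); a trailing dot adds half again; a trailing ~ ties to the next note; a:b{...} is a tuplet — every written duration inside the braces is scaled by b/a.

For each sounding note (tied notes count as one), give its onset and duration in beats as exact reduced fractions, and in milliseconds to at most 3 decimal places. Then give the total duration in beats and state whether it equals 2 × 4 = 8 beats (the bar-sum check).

1) 0.0ms=0b +692.308ms=3/2b
2) 692.308ms=3/2b +230.769ms=1/2b
3) 923.077ms=2b +461.538ms=1b
4) 1384.615ms=3b +461.538ms=1b
5) 1846.154ms=4b +263.736ms=4/7b
6) 2109.89ms=32/7b +263.736ms=4/7b
7) 2373.626ms=36/7b +263.736ms=4/7b
8) 2637.363ms=40/7b +263.736ms=4/7b
9) 2901.099ms=44/7b +263.736ms=4/7b
10) 3164.835ms=48/7b +263.736ms=4/7b
11) 3428.571ms=52/7b +263.736ms=4/7b
Σ=8b of 8 (130bpm 4/4) — PASS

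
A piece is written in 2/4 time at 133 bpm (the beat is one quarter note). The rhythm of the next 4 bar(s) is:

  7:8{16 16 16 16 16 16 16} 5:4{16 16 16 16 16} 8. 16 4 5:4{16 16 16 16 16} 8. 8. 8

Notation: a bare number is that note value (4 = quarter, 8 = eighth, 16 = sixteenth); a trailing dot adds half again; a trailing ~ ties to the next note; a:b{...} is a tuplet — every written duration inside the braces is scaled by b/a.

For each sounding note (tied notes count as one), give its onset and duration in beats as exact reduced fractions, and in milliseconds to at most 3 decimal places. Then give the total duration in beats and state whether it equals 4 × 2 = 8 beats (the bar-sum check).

1) 0.0ms=0b +128.894ms=2/7b
2) 128.894ms=2/7b +128.894ms=2/7b
3) 257.787ms=4/7b +128.894ms=2/7b
4) 386.681ms=6/7b +128.894ms=2/7b
5) 515.575ms=8/7b +128.894ms=2/7b
6) 644.468ms=10/7b +128.894ms=2/7b
7) 773.362ms=12/7b +128.894ms=2/7b
8) 902.256ms=2b +90.226ms=1/5b
9) 992.481ms=11/5b +90.226ms=1/5b
10) 1082.707ms=12/5b +90.226ms=1/5b
11) 1172.932ms=13/5b +90.226ms=1/5b
12) 1263.158ms=14/5b +90.226ms=1/5b
13) 1353.383ms=3b +338.346ms=3/4b
14) 1691.729ms=15/4b +112.782ms=1/4b
15) 1804.511ms=4b +451.128ms=1b
16) 2255.639ms=5b +90.226ms=1/5b
17) 2345.865ms=26/5b +90.226ms=1/5b
18) 2436.09ms=27/5b +90.226ms=1/5b
19) 2526.316ms=28/5b +90.226ms=1/5b
20) 2616.541ms=29/5b +90.226ms=1/5b
21) 2706.767ms=6b +338.346ms=3/4b
22) 3045.113ms=27/4b +338.346ms=3/4b
23) 3383.459ms=15/2b +225.564ms=1/2b
Σ=8b of 8 (133bpm 2/4) — PASS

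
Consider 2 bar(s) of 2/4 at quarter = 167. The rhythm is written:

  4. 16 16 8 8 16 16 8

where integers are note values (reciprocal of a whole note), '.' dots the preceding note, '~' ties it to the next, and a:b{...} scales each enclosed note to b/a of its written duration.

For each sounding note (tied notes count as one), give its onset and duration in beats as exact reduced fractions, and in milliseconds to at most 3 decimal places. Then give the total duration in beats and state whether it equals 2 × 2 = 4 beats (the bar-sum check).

1) 0.0ms=0b +538.922ms=3/2b
2) 538.922ms=3/2b +89.82ms=1/4b
3) 628.743ms=7/4b +89.82ms=1/4b
4) 718.563ms=2b +179.641ms=1/2b
5) 898.204ms=5/2b +179.641ms=1/2b
6) 1077.844ms=3b +89.82ms=1/4b
7) 1167.665ms=13/4b +89.82ms=1/4b
8) 1257.485ms=7/2b +179.641ms=1/2b
Σ=4b of 4 (167bpm 2/4) — PASS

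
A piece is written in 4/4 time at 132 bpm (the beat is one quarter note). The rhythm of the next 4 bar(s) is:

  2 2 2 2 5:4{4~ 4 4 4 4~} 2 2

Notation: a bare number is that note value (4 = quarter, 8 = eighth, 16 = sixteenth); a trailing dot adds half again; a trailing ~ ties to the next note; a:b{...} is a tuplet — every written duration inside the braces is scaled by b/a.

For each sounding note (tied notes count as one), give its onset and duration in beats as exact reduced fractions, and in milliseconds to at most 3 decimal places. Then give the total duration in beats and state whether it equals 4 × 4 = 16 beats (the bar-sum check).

1) 0.0ms=0b +909.091ms=2b
2) 909.091ms=2b +909.091ms=2b
3) 1818.182ms=4b +909.091ms=2b
4) 2727.273ms=6b +909.091ms=2b
5) 3636.364ms=8b +727.273ms=8/5b
6) 4363.636ms=48/5b +363.636ms=4/5b
7) 4727.273ms=52/5b +363.636ms=4/5b
8) 5090.909ms=56/5b +1272.727ms=14/5b
9) 6363.636ms=14b +909.091ms=2b
Σ=16b of 16 (132bpm 4/4) — PASS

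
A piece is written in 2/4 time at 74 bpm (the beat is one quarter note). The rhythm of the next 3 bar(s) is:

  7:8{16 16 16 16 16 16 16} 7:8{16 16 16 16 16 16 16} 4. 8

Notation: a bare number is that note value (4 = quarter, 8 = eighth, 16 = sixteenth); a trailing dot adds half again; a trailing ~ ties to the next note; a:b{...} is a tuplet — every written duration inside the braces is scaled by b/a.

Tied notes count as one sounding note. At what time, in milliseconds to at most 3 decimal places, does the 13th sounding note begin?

1. 0.0ms @ 0 + 231.66ms (2/7)
2. 231.66ms @ 2/7 + 231.66ms (2/7)
3. 463.32ms @ 4/7 + 231.66ms (2/7)
4. 694.981ms @ 6/7 + 231.66ms (2/7)
5. 926.641ms @ 8/7 + 231.66ms (2/7)
6. 1158.301ms @ 10/7 + 231.66ms (2/7)
7. 1389.961ms @ 12/7 + 231.66ms (2/7)
8. 1621.622ms @ 2 + 231.66ms (2/7)
9. 1853.282ms @ 16/7 + 231.66ms (2/7)
10. 2084.942ms @ 18/7 + 231.66ms (2/7)
11. 2316.602ms @ 20/7 + 231.66ms (2/7)
12. 2548.263ms @ 22/7 + 231.66ms (2/7)
13. 2779.923ms @ 24/7 + 231.66ms (2/7)
14. 3011.583ms @ 26/7 + 231.66ms (2/7)
15. 3243.243ms @ 4 + 1216.216ms (3/2)
16. 4459.459ms @ 11/2 + 405.405ms (1/2)

note 13 onset = 24/7b = 2779.923ms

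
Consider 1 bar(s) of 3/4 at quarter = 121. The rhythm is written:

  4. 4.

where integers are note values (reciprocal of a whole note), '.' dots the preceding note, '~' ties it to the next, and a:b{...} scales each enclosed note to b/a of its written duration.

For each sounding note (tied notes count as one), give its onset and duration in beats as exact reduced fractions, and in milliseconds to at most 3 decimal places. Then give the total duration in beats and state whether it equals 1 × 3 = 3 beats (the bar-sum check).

1) 0.0ms=0b +743.802ms=3/2b
2) 743.802ms=3/2b +743.802ms=3/2b
Σ=3b of 3 (121bpm 3/4) — PASS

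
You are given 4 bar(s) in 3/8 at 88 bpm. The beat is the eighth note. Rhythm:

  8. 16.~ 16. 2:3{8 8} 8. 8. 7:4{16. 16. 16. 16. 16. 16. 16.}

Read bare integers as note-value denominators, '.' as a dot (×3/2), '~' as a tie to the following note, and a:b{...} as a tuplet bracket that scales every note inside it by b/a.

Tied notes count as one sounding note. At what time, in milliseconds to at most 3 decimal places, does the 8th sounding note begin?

1. 0.0ms @ 0 + 1022.727ms (3/2)
2. 1022.727ms @ 3/2 + 1022.727ms (3/2)
3. 2045.455ms @ 3 + 1022.727ms (3/2)
4. 3068.182ms @ 9/2 + 1022.727ms (3/2)
5. 4090.909ms @ 6 + 1022.727ms (3/2)
6. 5113.636ms @ 15/2 + 1022.727ms (3/2)
7. 6136.364ms @ 9 + 292.208ms (3/7)
8. 6428.571ms @ 66/7 + 292.208ms (3/7)
9. 6720.779ms @ 69/7 + 292.208ms (3/7)
10. 7012.987ms @ 72/7 + 292.208ms (3/7)
11. 7305.195ms @ 75/7 + 292.208ms (3/7)
12. 7597.403ms @ 78/7 + 292.208ms (3/7)
13. 7889.61ms @ 81/7 + 292.208ms (3/7)

note 8 onset = 66/7b = 6428.571ms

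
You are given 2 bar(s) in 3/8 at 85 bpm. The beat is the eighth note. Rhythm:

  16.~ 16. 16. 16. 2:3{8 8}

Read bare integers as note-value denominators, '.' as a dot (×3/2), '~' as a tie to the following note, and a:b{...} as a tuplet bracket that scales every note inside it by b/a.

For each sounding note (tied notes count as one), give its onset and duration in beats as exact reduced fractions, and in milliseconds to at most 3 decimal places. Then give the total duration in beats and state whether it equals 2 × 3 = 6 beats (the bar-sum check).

1) 0.0ms=0b +1058.824ms=3/2b
2) 1058.824ms=3/2b +529.412ms=3/4b
3) 1588.235ms=9/4b +529.412ms=3/4b
4) 2117.647ms=3b +1058.824ms=3/2b
5) 3176.471ms=9/2b +1058.824ms=3/2b
Σ=6b of 6 (85bpm 3/8) — PASS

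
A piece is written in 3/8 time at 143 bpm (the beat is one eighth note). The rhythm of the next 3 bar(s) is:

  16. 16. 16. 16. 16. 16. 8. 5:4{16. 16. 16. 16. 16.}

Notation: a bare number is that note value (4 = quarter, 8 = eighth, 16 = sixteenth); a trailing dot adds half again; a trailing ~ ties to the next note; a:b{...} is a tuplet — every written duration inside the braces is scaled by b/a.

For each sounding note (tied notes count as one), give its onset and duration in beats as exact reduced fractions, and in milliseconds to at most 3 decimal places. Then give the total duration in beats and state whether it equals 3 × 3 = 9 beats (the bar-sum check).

1) 0.0ms=0b +314.685ms=3/4b
2) 314.685ms=3/4b +314.685ms=3/4b
3) 629.371ms=3/2b +314.685ms=3/4b
4) 944.056ms=9/4b +314.685ms=3/4b
5) 1258.741ms=3b +314.685ms=3/4b
6) 1573.427ms=15/4b +314.685ms=3/4b
7) 1888.112ms=9/2b +629.371ms=3/2b
8) 2517.483ms=6b +251.748ms=3/5b
9) 2769.231ms=33/5b +251.748ms=3/5b
10) 3020.979ms=36/5b +251.748ms=3/5b
11) 3272.727ms=39/5b +251.748ms=3/5b
12) 3524.476ms=42/5b +251.748ms=3/5b
Σ=9b of 9 (143bpm 3/8) — PASS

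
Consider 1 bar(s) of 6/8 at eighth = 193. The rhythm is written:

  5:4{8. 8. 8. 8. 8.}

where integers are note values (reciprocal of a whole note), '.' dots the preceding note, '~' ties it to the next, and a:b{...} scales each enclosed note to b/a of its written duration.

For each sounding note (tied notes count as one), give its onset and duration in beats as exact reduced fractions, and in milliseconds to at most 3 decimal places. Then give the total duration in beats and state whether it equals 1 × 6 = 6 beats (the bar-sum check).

1) 0.0ms=0b +373.057ms=6/5b
2) 373.057ms=6/5b +373.057ms=6/5b
3) 746.114ms=12/5b +373.057ms=6/5b
4) 1119.171ms=18/5b +373.057ms=6/5b
5) 1492.228ms=24/5b +373.057ms=6/5b
Σ=6b of 6 (193bpm 6/8) — PASS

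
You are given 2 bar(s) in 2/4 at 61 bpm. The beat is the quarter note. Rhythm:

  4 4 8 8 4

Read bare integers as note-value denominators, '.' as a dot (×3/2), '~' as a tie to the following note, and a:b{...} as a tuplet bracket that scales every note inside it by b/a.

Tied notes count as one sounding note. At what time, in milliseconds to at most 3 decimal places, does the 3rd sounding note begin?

1. 0.0ms @ 0 + 983.607ms (1)
2. 983.607ms @ 1 + 983.607ms (1)
3. 1967.213ms @ 2 + 491.803ms (1/2)
4. 2459.016ms @ 5/2 + 491.803ms (1/2)
5. 2950.82ms @ 3 + 983.607ms (1)

note 3 onset = 2b = 1967.213ms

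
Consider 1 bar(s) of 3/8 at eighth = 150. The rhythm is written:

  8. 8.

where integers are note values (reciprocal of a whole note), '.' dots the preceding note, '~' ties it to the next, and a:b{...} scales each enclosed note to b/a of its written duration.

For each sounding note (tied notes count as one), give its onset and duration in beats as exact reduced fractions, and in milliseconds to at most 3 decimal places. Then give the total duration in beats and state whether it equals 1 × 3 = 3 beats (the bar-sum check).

1) 0.0ms=0b +600.0ms=3/2b
2) 600.0ms=3/2b +600.0ms=3/2b
Σ=3b of 3 (150bpm 3/8) — PASS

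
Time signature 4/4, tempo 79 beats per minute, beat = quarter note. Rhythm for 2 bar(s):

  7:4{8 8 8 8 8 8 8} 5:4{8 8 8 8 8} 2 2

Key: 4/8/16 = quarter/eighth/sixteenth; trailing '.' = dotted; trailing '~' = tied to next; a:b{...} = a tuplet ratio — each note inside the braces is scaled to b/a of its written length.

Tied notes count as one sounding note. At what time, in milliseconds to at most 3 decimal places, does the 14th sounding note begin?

note 14 onset = 6b = 4556.962ms

1. 0.0ms @ 0 + 216.998ms (2/7)
2. 216.998ms @ 2/7 + 216.998ms (2/7)
3. 433.996ms @ 4/7 + 216.998ms (2/7)
4. 650.995ms @ 6/7 + 216.998ms (2/7)
5. 867.993ms @ 8/7 + 216.998ms (2/7)
6. 1084.991ms @ 10/7 + 216.998ms (2/7)
7. 1301.989ms @ 12/7 + 216.998ms (2/7)
8. 1518.987ms @ 2 + 303.797ms (2/5)
9. 1822.785ms @ 12/5 + 303.797ms (2/5)
10. 2126.582ms @ 14/5 + 303.797ms (2/5)
11. 2430.38ms @ 16/5 + 303.797ms (2/5)
12. 2734.177ms @ 18/5 + 303.797ms (2/5)
13. 3037.975ms @ 4 + 1518.987ms (2)
14. 4556.962ms @ 6 + 1518.987ms (2)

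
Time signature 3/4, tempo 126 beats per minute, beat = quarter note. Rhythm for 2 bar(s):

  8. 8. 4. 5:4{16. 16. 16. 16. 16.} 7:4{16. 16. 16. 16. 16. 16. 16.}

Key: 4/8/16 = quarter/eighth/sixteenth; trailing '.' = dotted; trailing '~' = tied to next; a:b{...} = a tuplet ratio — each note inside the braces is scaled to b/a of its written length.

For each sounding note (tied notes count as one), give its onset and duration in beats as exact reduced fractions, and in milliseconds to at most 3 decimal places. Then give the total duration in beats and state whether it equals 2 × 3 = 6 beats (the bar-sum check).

1) 0.0ms=0b +357.143ms=3/4b
2) 357.143ms=3/4b +357.143ms=3/4b
3) 714.286ms=3/2b +714.286ms=3/2b
4) 1428.571ms=3b +142.857ms=3/10b
5) 1571.429ms=33/10b +142.857ms=3/10b
6) 1714.286ms=18/5b +142.857ms=3/10b
7) 1857.143ms=39/10b +142.857ms=3/10b
8) 2000.0ms=21/5b +142.857ms=3/10b
9) 2142.857ms=9/2b +102.041ms=3/14b
10) 2244.898ms=33/7b +102.041ms=3/14b
11) 2346.939ms=69/14b +102.041ms=3/14b
12) 2448.98ms=36/7b +102.041ms=3/14b
13) 2551.02ms=75/14b +102.041ms=3/14b
14) 2653.061ms=39/7b +102.041ms=3/14b
15) 2755.102ms=81/14b +102.041ms=3/14b
Σ=6b of 6 (126bpm 3/4) — PASS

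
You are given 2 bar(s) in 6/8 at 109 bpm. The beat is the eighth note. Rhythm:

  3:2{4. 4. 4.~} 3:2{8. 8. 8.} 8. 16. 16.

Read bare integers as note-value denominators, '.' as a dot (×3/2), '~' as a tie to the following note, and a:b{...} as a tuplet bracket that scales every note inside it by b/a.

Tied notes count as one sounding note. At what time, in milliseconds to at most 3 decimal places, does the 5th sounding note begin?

1. 0.0ms @ 0 + 1100.917ms (2)
2. 1100.917ms @ 2 + 1100.917ms (2)
3. 2201.835ms @ 4 + 1651.376ms (3)
4. 3853.211ms @ 7 + 550.459ms (1)
5. 4403.67ms @ 8 + 550.459ms (1)
6. 4954.128ms @ 9 + 825.688ms (3/2)
7. 5779.817ms @ 21/2 + 412.844ms (3/4)
8. 6192.661ms @ 45/4 + 412.844ms (3/4)

note 5 onset = 8b = 4403.67ms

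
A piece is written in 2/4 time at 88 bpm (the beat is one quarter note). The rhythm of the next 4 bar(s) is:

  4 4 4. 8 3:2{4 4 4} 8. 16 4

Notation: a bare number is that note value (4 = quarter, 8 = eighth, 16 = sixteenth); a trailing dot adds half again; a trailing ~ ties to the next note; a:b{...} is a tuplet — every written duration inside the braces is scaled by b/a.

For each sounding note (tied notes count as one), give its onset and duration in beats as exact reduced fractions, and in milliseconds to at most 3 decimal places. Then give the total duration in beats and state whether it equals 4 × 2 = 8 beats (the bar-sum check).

1) 0.0ms=0b +681.818ms=1b
2) 681.818ms=1b +681.818ms=1b
3) 1363.636ms=2b +1022.727ms=3/2b
4) 2386.364ms=7/2b +340.909ms=1/2b
5) 2727.273ms=4b +454.545ms=2/3b
6) 3181.818ms=14/3b +454.545ms=2/3b
7) 3636.364ms=16/3b +454.545ms=2/3b
8) 4090.909ms=6b +511.364ms=3/4b
9) 4602.273ms=27/4b +170.455ms=1/4b
10) 4772.727ms=7b +681.818ms=1b
Σ=8b of 8 (88bpm 2/4) — PASS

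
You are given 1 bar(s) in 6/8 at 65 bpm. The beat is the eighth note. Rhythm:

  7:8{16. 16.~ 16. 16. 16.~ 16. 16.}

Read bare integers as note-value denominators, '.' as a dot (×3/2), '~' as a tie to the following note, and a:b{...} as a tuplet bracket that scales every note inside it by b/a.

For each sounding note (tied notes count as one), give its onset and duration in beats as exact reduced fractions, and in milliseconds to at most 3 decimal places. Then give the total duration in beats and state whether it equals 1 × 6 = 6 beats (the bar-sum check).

1) 0.0ms=0b +791.209ms=6/7b
2) 791.209ms=6/7b +1582.418ms=12/7b
3) 2373.626ms=18/7b +791.209ms=6/7b
4) 3164.835ms=24/7b +1582.418ms=12/7b
5) 4747.253ms=36/7b +791.209ms=6/7b
Σ=6b of 6 (65bpm 6/8) — PASS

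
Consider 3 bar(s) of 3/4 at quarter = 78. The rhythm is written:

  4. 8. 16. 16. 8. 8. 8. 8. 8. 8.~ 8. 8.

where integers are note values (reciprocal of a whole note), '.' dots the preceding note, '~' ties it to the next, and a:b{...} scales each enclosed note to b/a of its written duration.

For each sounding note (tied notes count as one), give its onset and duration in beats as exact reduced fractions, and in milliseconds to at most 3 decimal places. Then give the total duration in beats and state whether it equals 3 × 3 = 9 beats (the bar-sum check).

1) 0.0ms=0b +1153.846ms=3/2b
2) 1153.846ms=3/2b +576.923ms=3/4b
3) 1730.769ms=9/4b +288.462ms=3/8b
4) 2019.231ms=21/8b +288.462ms=3/8b
5) 2307.692ms=3b +576.923ms=3/4b
6) 2884.615ms=15/4b +576.923ms=3/4b
7) 3461.538ms=9/2b +576.923ms=3/4b
8) 4038.462ms=21/4b +576.923ms=3/4b
9) 4615.385ms=6b +576.923ms=3/4b
10) 5192.308ms=27/4b +1153.846ms=3/2b
11) 6346.154ms=33/4b +576.923ms=3/4b
Σ=9b of 9 (78bpm 3/4) — PASS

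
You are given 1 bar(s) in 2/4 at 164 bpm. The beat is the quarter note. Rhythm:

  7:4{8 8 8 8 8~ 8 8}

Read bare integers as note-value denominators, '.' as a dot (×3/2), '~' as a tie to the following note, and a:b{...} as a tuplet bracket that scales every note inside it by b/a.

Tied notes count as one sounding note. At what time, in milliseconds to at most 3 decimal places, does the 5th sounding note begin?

1. 0.0ms @ 0 + 104.53ms (2/7)
2. 104.53ms @ 2/7 + 104.53ms (2/7)
3. 209.059ms @ 4/7 + 104.53ms (2/7)
4. 313.589ms @ 6/7 + 104.53ms (2/7)
5. 418.118ms @ 8/7 + 209.059ms (4/7)
6. 627.178ms @ 12/7 + 104.53ms (2/7)

note 5 onset = 8/7b = 418.118ms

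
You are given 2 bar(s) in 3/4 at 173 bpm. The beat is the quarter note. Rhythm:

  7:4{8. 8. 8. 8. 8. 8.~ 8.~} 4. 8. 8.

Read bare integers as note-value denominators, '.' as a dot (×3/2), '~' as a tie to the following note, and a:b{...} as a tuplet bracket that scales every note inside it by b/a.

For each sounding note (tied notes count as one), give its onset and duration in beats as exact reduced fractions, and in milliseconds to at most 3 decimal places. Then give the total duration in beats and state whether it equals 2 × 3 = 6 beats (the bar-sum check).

1) 0.0ms=0b +148.637ms=3/7b
2) 148.637ms=3/7b +148.637ms=3/7b
3) 297.275ms=6/7b +148.637ms=3/7b
4) 445.912ms=9/7b +148.637ms=3/7b
5) 594.55ms=12/7b +148.637ms=3/7b
6) 743.187ms=15/7b +817.506ms=33/14b
7) 1560.694ms=9/2b +260.116ms=3/4b
8) 1820.809ms=21/4b +260.116ms=3/4b
Σ=6b of 6 (173bpm 3/4) — PASS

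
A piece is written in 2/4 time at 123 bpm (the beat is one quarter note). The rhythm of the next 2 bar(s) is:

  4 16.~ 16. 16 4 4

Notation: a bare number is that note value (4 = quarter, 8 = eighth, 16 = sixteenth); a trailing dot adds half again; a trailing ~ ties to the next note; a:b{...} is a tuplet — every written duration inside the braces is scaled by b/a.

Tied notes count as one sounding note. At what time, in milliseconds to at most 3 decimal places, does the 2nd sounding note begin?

note 2 onset = 1b = 487.805ms

1. 0.0ms @ 0 + 487.805ms (1)
2. 487.805ms @ 1 + 365.854ms (3/4)
3. 853.659ms @ 7/4 + 121.951ms (1/4)
4. 975.61ms @ 2 + 487.805ms (1)
5. 1463.415ms @ 3 + 487.805ms (1)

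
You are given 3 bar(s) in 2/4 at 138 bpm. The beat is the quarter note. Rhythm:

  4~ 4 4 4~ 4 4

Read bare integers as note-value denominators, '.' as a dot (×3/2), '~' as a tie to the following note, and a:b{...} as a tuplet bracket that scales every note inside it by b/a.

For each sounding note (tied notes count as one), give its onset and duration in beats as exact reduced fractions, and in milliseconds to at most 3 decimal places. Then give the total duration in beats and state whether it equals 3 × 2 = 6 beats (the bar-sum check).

1) 0.0ms=0b +869.565ms=2b
2) 869.565ms=2b +434.783ms=1b
3) 1304.348ms=3b +869.565ms=2b
4) 2173.913ms=5b +434.783ms=1b
Σ=6b of 6 (138bpm 2/4) — PASS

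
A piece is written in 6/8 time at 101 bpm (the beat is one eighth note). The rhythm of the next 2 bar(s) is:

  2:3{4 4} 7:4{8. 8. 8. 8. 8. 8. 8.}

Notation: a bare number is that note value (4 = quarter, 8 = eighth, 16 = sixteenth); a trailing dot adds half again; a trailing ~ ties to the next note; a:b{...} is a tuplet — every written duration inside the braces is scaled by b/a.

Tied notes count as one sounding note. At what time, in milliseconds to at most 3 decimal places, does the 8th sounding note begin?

note 8 onset = 72/7b = 6110.325ms

1. 0.0ms @ 0 + 1782.178ms (3)
2. 1782.178ms @ 3 + 1782.178ms (3)
3. 3564.356ms @ 6 + 509.194ms (6/7)
4. 4073.55ms @ 48/7 + 509.194ms (6/7)
5. 4582.744ms @ 54/7 + 509.194ms (6/7)
6. 5091.938ms @ 60/7 + 509.194ms (6/7)
7. 5601.132ms @ 66/7 + 509.194ms (6/7)
8. 6110.325ms @ 72/7 + 509.194ms (6/7)
9. 6619.519ms @ 78/7 + 509.194ms (6/7)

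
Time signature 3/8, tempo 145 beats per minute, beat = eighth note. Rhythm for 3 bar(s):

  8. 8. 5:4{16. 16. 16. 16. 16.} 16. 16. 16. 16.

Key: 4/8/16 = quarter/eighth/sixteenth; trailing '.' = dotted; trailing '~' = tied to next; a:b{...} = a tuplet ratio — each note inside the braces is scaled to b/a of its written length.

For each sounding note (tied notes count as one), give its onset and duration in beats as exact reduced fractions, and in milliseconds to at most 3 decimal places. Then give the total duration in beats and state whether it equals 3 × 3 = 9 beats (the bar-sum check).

1) 0.0ms=0b +620.69ms=3/2b
2) 620.69ms=3/2b +620.69ms=3/2b
3) 1241.379ms=3b +248.276ms=3/5b
4) 1489.655ms=18/5b +248.276ms=3/5b
5) 1737.931ms=21/5b +248.276ms=3/5b
6) 1986.207ms=24/5b +248.276ms=3/5b
7) 2234.483ms=27/5b +248.276ms=3/5b
8) 2482.759ms=6b +310.345ms=3/4b
9) 2793.103ms=27/4b +310.345ms=3/4b
10) 3103.448ms=15/2b +310.345ms=3/4b
11) 3413.793ms=33/4b +310.345ms=3/4b
Σ=9b of 9 (145bpm 3/8) — PASS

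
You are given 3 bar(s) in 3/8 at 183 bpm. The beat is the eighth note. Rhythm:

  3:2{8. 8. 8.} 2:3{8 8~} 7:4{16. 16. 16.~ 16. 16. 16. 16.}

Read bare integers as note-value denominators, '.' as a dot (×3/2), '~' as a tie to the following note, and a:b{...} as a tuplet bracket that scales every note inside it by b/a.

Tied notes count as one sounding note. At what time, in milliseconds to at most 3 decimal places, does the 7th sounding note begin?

note 7 onset = 48/7b = 2248.244ms

1. 0.0ms @ 0 + 327.869ms (1)
2. 327.869ms @ 1 + 327.869ms (1)
3. 655.738ms @ 2 + 327.869ms (1)
4. 983.607ms @ 3 + 491.803ms (3/2)
5. 1475.41ms @ 9/2 + 632.319ms (27/14)
6. 2107.728ms @ 45/7 + 140.515ms (3/7)
7. 2248.244ms @ 48/7 + 281.03ms (6/7)
8. 2529.274ms @ 54/7 + 140.515ms (3/7)
9. 2669.789ms @ 57/7 + 140.515ms (3/7)
10. 2810.304ms @ 60/7 + 140.515ms (3/7)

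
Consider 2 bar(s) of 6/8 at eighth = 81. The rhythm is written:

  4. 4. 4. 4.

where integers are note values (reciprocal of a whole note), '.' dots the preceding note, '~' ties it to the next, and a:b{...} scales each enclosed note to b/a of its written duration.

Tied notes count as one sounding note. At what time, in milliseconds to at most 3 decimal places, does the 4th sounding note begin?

note 4 onset = 9b = 6666.667ms

1. 0.0ms @ 0 + 2222.222ms (3)
2. 2222.222ms @ 3 + 2222.222ms (3)
3. 4444.444ms @ 6 + 2222.222ms (3)
4. 6666.667ms @ 9 + 2222.222ms (3)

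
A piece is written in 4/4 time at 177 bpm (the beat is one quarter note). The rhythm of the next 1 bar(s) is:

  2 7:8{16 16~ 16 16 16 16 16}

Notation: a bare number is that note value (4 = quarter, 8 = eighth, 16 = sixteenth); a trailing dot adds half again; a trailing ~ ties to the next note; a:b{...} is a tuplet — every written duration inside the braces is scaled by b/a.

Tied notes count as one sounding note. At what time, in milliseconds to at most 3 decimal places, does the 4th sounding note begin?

note 4 onset = 20/7b = 968.523ms

1. 0.0ms @ 0 + 677.966ms (2)
2. 677.966ms @ 2 + 96.852ms (2/7)
3. 774.818ms @ 16/7 + 193.705ms (4/7)
4. 968.523ms @ 20/7 + 96.852ms (2/7)
5. 1065.375ms @ 22/7 + 96.852ms (2/7)
6. 1162.228ms @ 24/7 + 96.852ms (2/7)
7. 1259.08ms @ 26/7 + 96.852ms (2/7)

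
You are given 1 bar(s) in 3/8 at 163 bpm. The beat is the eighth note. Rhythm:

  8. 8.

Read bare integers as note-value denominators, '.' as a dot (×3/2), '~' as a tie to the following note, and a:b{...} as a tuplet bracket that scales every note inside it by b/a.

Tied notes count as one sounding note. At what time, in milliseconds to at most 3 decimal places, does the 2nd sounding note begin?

note 2 onset = 3/2b = 552.147ms

1. 0.0ms @ 0 + 552.147ms (3/2)
2. 552.147ms @ 3/2 + 552.147ms (3/2)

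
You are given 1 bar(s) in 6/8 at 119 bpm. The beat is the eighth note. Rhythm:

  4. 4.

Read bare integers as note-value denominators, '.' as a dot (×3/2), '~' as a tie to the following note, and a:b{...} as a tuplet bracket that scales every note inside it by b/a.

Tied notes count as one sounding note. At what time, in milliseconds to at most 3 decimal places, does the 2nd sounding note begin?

note 2 onset = 3b = 1512.605ms

1. 0.0ms @ 0 + 1512.605ms (3)
2. 1512.605ms @ 3 + 1512.605ms (3)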